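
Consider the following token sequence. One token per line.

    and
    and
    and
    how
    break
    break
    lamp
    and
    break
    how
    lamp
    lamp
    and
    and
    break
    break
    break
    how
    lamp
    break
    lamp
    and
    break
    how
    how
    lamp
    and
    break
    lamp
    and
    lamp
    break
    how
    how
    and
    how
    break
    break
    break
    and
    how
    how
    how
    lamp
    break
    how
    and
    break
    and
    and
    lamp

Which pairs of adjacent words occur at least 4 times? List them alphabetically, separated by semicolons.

Bigram counts meeting the condition (at least 4 times):
  and and: 4
  and break: 5
  break break: 5
  break how: 5
  how how: 4
  how lamp: 4
  lamp and: 5

and and; and break; break break; break how; how how; how lamp; lamp and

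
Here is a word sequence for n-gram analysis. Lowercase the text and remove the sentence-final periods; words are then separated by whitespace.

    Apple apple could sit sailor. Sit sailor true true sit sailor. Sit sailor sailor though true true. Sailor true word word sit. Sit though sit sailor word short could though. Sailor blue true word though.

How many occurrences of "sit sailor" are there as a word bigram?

5

Scanning the 34 overlapping bigram windows for "sit sailor":
  position 4–5: sit sailor
  position 6–7: sit sailor
  position 10–11: sit sailor
  position 12–13: sit sailor
  position 25–26: sit sailor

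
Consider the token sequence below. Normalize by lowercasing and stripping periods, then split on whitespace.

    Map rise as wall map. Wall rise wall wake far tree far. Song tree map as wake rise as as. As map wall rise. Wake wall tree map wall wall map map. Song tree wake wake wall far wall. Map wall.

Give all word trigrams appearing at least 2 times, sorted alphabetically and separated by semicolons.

Trigram counts meeting the condition (at least 2 times):
  map wall rise: 2
  wall map wall: 2

map wall rise; wall map wall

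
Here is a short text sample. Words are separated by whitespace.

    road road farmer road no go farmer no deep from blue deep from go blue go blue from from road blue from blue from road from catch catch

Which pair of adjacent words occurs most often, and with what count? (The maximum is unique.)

"blue from", 3 times

Bigram frequencies (highest first):
  blue from: 3
  deep from: 2
  from blue: 2
  go blue: 2
  from road: 2
  road road: 1
  … (15 more, each ≤ 1)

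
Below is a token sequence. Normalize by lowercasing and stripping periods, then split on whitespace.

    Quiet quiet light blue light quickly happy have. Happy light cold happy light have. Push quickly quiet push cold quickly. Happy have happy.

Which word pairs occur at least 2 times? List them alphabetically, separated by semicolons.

Bigram counts meeting the condition (at least 2 times):
  happy have: 2
  happy light: 2
  have happy: 2
  quickly happy: 2

happy have; happy light; have happy; quickly happy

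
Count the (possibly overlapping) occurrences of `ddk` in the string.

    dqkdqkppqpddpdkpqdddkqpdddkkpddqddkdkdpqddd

Sliding a length-3 window over the 43 characters (41 positions):
  position 19–21: ddk
  position 25–27: ddk
  position 33–35: ddk

3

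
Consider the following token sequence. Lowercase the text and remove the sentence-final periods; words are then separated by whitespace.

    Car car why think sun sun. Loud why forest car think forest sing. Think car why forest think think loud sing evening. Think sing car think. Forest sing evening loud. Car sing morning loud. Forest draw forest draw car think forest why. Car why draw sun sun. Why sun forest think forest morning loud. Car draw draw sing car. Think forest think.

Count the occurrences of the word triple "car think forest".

Scanning the 60 overlapping trigram windows for "car think forest":
  position 10–12: car think forest
  position 25–27: car think forest
  position 39–41: car think forest
  position 59–61: car think forest

4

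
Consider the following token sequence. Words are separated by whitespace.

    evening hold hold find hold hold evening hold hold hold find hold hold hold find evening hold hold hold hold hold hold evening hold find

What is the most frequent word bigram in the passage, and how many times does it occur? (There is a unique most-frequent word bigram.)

"hold hold", 11 times

Bigram frequencies (highest first):
  hold hold: 11
  evening hold: 4
  hold find: 4
  find hold: 2
  hold evening: 2
  find evening: 1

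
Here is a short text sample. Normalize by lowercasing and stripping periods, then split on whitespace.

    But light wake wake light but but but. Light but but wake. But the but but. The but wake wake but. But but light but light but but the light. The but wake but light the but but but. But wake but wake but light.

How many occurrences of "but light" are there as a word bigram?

6

Scanning the 44 overlapping bigram windows for "but light":
  position 1–2: but light
  position 8–9: but light
  position 23–24: but light
  position 25–26: but light
  position 34–35: but light
  position 44–45: but light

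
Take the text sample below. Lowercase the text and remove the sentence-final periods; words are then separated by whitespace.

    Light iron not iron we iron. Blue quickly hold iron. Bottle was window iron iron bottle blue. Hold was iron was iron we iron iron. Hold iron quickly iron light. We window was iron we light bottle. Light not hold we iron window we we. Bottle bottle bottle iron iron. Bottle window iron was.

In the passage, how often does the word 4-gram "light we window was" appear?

1

Scanning the 51 overlapping 4-gram windows for "light we window was":
  position 30–33: light we window was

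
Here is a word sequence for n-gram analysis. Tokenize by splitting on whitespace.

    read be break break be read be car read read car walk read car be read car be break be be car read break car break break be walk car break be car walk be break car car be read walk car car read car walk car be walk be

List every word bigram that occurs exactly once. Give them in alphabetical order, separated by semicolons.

Bigram counts meeting the condition (exactly once):
  be be: 1
  read break: 1
  read read: 1
  read walk: 1
  walk read: 1

be be; read break; read read; read walk; walk read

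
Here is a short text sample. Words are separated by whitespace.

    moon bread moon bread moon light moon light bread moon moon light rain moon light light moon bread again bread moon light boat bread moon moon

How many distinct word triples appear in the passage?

21

26 tokens → 24 trigram windows in total.
Repeated trigrams (each contributes count−1 duplicates):
  bread moon light: 2
  bread moon moon: 2
  moon bread moon: 2
3 duplicate windows → 24 − 3 = 21 distinct.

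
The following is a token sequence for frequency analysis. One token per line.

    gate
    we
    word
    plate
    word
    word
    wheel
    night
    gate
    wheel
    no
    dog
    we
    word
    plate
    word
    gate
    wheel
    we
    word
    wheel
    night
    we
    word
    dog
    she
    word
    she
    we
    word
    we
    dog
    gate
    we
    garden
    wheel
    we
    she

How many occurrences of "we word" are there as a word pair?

5

Scanning the 37 overlapping bigram windows for "we word":
  position 2–3: we word
  position 13–14: we word
  position 19–20: we word
  position 23–24: we word
  position 29–30: we word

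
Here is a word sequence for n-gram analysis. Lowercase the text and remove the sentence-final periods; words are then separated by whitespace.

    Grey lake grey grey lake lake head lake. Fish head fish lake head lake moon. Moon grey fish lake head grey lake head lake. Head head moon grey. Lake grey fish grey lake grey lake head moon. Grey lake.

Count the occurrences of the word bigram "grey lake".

7

Scanning the 38 overlapping bigram windows for "grey lake":
  position 1–2: grey lake
  position 4–5: grey lake
  position 21–22: grey lake
  position 28–29: grey lake
  position 32–33: grey lake
  position 34–35: grey lake
  position 38–39: grey lake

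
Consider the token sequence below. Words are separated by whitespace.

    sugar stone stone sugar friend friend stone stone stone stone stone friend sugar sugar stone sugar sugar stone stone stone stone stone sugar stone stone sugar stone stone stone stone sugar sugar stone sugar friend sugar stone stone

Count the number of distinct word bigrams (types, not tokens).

38 tokens → 37 bigram windows in total.
Repeated bigrams (each contributes count−1 duplicates):
  stone stone: 14
  sugar stone: 7
  stone sugar: 6
  sugar sugar: 3
  friend sugar: 2
  sugar friend: 2
28 duplicate windows → 37 − 28 = 9 distinct.

9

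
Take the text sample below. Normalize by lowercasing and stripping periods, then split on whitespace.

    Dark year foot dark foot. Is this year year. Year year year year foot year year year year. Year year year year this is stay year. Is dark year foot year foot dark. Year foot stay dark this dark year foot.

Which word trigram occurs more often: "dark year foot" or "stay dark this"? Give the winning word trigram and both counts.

"dark year foot": 4 occurrences
"stay dark this": 1 occurrence

"dark year foot" (4 vs 1)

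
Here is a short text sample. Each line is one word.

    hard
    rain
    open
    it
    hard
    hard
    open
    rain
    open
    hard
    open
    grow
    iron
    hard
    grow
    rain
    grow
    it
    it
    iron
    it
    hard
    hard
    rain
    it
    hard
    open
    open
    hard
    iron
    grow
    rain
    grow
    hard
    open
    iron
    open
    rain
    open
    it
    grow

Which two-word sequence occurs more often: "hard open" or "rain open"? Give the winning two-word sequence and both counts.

"hard open": 4 occurrences
"rain open": 3 occurrences

"hard open" (4 vs 3)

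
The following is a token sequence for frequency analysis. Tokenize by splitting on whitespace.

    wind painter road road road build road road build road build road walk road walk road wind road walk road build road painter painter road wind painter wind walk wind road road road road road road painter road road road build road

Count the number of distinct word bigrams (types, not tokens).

42 tokens → 41 bigram windows in total.
Repeated bigrams (each contributes count−1 duplicates):
  road road: 10
  build road: 5
  road build: 5
  painter road: 3
  road walk: 3
  walk road: 3
  road painter: 2
  road wind: 2
  … (2 more repeated)
27 duplicate windows → 41 − 27 = 14 distinct.

14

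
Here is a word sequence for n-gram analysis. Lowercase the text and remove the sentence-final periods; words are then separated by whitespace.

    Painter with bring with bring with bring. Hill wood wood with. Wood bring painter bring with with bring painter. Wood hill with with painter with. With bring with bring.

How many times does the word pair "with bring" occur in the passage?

Scanning the 28 overlapping bigram windows for "with bring":
  position 2–3: with bring
  position 4–5: with bring
  position 6–7: with bring
  position 17–18: with bring
  position 26–27: with bring
  position 28–29: with bring

6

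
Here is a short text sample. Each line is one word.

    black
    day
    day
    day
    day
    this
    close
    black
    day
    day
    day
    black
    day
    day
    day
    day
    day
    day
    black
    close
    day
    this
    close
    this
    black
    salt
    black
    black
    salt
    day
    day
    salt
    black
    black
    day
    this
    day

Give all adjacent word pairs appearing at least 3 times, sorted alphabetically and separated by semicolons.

black day; day day; day this

Bigram counts meeting the condition (at least 3 times):
  black day: 4
  day day: 11
  day this: 3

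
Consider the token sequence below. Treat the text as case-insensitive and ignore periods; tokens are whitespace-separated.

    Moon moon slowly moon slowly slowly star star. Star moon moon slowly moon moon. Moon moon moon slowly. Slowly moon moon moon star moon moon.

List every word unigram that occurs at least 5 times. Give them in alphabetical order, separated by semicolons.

moon; slowly

Unigram counts meeting the condition (at least 5 times):
  moon: 15
  slowly: 6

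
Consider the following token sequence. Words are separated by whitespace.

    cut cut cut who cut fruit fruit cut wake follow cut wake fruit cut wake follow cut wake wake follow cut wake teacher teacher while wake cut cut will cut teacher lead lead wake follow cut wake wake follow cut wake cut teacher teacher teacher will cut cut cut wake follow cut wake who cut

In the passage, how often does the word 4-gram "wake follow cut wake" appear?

6

Scanning the 52 overlapping 4-gram windows for "wake follow cut wake":
  position 9–12: wake follow cut wake
  position 15–18: wake follow cut wake
  position 19–22: wake follow cut wake
  position 34–37: wake follow cut wake
  position 38–41: wake follow cut wake
  position 50–53: wake follow cut wake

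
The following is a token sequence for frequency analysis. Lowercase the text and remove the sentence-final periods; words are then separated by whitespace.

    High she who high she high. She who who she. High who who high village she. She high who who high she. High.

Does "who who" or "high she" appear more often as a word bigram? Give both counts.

"who who": 3 occurrences
"high she": 4 occurrences

"high she" (4 vs 3)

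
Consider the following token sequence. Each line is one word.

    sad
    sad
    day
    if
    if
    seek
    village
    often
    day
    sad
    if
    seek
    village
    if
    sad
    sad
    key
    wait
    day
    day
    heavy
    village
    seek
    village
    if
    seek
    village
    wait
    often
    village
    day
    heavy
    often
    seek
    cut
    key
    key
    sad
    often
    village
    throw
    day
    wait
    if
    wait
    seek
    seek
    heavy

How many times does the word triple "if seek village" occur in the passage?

3

Scanning the 46 overlapping trigram windows for "if seek village":
  position 5–7: if seek village
  position 11–13: if seek village
  position 25–27: if seek village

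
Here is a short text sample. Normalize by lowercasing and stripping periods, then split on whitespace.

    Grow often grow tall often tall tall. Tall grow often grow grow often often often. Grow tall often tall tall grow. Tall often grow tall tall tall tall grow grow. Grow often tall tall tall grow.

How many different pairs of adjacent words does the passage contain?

9

36 tokens → 35 bigram windows in total.
Repeated bigrams (each contributes count−1 duplicates):
  tall tall: 8
  grow often: 4
  grow tall: 4
  often grow: 4
  tall grow: 4
  grow grow: 3
  often tall: 3
  tall often: 3
  … (1 more repeated)
26 duplicate windows → 35 − 26 = 9 distinct.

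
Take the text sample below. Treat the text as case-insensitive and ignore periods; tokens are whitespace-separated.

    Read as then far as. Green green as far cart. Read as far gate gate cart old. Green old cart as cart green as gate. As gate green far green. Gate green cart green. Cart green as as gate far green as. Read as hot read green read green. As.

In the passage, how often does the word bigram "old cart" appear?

Scanning the 49 overlapping bigram windows for "old cart":
  position 19–20: old cart

1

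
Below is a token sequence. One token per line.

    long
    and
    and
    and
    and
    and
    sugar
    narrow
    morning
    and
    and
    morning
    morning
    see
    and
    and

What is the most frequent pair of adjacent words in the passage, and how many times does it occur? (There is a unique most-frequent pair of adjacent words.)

Bigram frequencies (highest first):
  and and: 6
  long and: 1
  and sugar: 1
  sugar narrow: 1
  narrow morning: 1
  morning and: 1
  … (4 more, each ≤ 1)

"and and", 6 times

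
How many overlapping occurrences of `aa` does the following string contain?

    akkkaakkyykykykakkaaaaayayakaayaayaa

8

Sliding a length-2 window over the 36 characters (35 positions):
  position 5–6: aa
  position 19–20: aa
  position 20–21: aa
  position 21–22: aa
  position 22–23: aa
  position 29–30: aa
  position 32–33: aa
  position 35–36: aa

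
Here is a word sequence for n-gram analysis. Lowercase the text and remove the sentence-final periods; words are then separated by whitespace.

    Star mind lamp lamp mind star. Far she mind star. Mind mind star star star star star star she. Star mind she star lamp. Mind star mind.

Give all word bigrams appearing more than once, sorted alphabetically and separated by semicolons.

Bigram counts meeting the condition (more than once):
  lamp mind: 2
  mind star: 4
  she star: 2
  star mind: 4
  star star: 5

lamp mind; mind star; she star; star mind; star star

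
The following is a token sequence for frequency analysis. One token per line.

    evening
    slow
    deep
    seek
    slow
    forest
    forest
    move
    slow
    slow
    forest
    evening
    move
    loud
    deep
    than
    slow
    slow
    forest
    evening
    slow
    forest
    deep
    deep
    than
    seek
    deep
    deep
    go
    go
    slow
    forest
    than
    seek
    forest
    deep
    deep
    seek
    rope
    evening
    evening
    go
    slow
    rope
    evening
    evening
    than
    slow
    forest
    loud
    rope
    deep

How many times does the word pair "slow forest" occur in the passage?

6

Scanning the 51 overlapping bigram windows for "slow forest":
  position 5–6: slow forest
  position 10–11: slow forest
  position 18–19: slow forest
  position 21–22: slow forest
  position 31–32: slow forest
  position 48–49: slow forest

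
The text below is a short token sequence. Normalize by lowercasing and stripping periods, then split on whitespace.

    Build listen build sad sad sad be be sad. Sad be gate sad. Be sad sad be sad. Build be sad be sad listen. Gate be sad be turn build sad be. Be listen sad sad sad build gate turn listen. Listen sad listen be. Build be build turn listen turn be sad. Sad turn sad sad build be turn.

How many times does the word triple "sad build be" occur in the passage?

2

Scanning the 58 overlapping trigram windows for "sad build be":
  position 18–20: sad build be
  position 57–59: sad build be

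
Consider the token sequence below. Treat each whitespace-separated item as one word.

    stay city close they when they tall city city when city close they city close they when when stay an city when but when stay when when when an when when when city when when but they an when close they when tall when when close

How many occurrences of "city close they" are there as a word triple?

Scanning the 44 overlapping trigram windows for "city close they":
  position 2–4: city close they
  position 11–13: city close they
  position 14–16: city close they

3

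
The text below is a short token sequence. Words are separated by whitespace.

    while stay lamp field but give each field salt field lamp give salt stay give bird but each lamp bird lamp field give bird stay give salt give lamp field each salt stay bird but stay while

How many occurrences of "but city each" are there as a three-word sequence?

0

Scanning the 35 overlapping trigram windows for "but city each":
  (none found)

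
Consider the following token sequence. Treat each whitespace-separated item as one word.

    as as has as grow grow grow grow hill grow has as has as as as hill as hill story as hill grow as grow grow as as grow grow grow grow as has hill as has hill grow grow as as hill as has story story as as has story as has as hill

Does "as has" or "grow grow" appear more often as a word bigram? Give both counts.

"as has": 7 occurrences
"grow grow": 8 occurrences

"grow grow" (8 vs 7)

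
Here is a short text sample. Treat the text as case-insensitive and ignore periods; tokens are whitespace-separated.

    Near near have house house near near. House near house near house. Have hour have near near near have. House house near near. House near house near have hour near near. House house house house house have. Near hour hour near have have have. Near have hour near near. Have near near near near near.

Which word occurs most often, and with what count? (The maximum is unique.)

Unigram frequencies (highest first):
  near: 25
  house: 14
  have: 11
  hour: 5

"near", 25 times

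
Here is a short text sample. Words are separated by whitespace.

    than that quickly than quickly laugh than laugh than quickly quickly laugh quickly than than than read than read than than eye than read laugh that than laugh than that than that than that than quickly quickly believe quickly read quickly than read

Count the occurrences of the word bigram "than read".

4

Scanning the 42 overlapping bigram windows for "than read":
  position 16–17: than read
  position 18–19: than read
  position 23–24: than read
  position 42–43: than read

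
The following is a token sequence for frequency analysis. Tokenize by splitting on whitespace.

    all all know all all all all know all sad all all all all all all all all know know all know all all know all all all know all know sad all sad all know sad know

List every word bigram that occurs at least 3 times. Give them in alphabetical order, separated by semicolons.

all all; all know; know all; sad all

Bigram counts meeting the condition (at least 3 times):
  all all: 14
  all know: 8
  know all: 6
  sad all: 3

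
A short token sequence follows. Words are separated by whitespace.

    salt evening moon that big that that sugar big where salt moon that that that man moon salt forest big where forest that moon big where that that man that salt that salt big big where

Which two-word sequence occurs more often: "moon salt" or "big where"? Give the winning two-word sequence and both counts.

"big where" (4 vs 1)

"moon salt": 1 occurrence
"big where": 4 occurrences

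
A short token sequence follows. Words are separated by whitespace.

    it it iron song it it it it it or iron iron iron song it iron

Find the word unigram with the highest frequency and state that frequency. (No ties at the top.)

"it", 8 times

Unigram frequencies (highest first):
  it: 8
  iron: 5
  song: 2
  or: 1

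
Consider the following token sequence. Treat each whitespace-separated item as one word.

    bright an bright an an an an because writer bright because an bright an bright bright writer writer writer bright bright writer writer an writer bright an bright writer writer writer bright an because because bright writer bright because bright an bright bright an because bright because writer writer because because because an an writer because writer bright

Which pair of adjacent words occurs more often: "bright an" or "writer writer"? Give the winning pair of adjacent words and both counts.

"bright an" (7 vs 6)

"bright an": 7 occurrences
"writer writer": 6 occurrences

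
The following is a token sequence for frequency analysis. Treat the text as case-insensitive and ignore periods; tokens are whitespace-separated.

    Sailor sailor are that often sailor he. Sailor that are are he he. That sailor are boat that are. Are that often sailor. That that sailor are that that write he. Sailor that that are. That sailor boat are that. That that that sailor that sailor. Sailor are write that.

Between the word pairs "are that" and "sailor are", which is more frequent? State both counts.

"are that" (5 vs 4)

"are that": 5 occurrences
"sailor are": 4 occurrences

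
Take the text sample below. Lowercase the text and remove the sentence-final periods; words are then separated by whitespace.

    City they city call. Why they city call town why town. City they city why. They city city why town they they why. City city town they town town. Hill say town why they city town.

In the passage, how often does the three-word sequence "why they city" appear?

Scanning the 34 overlapping trigram windows for "why they city":
  position 5–7: why they city
  position 15–17: why they city
  position 33–35: why they city

3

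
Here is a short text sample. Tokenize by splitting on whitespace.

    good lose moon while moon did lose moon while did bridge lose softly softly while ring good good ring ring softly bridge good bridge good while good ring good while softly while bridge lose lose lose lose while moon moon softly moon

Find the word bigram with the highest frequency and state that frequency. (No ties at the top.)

Bigram frequencies (highest first):
  lose lose: 3
  lose moon: 2
  moon while: 2
  while moon: 2
  bridge lose: 2
  softly while: 2
  … (24 more, each ≤ 2)

"lose lose", 3 times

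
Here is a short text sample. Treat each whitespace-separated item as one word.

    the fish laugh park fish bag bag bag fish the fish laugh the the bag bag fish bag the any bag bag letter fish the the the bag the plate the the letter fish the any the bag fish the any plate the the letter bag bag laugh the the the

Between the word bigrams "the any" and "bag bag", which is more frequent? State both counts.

"bag bag" (5 vs 3)

"the any": 3 occurrences
"bag bag": 5 occurrences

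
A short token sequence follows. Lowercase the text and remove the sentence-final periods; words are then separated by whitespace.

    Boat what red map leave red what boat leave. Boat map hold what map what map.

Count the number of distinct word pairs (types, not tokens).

14

16 tokens → 15 bigram windows in total.
Repeated bigrams (each contributes count−1 duplicates):
  what map: 2
1 duplicate windows → 15 − 1 = 14 distinct.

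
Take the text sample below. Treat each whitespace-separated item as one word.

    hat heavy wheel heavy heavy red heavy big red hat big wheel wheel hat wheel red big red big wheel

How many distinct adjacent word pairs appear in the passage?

16

20 tokens → 19 bigram windows in total.
Repeated bigrams (each contributes count−1 duplicates):
  big red: 2
  big wheel: 2
  red big: 2
3 duplicate windows → 19 − 3 = 16 distinct.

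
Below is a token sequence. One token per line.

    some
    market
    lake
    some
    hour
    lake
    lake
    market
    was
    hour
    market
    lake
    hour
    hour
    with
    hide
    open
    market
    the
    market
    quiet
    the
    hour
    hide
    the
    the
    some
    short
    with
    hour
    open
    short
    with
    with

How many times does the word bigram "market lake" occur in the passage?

2

Scanning the 33 overlapping bigram windows for "market lake":
  position 2–3: market lake
  position 11–12: market lake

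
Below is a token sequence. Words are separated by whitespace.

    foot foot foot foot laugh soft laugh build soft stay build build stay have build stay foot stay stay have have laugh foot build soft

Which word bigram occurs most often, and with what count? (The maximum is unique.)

"foot foot", 3 times

Bigram frequencies (highest first):
  foot foot: 3
  build soft: 2
  build stay: 2
  stay have: 2
  foot laugh: 1
  laugh soft: 1
  … (13 more, each ≤ 1)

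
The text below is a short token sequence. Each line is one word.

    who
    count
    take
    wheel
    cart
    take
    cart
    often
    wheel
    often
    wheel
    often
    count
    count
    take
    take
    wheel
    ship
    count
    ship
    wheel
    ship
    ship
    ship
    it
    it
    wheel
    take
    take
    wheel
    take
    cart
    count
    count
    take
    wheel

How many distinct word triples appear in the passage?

36 tokens → 34 trigram windows in total.
Repeated trigrams (each contributes count−1 duplicates):
  count count take: 2
  count take wheel: 2
  often wheel often: 2
  take take wheel: 2
4 duplicate windows → 34 − 4 = 30 distinct.

30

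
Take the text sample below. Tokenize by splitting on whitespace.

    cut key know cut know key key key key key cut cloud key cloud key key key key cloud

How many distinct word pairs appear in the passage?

10

19 tokens → 18 bigram windows in total.
Repeated bigrams (each contributes count−1 duplicates):
  key key: 7
  cloud key: 2
  key cloud: 2
8 duplicate windows → 18 − 8 = 10 distinct.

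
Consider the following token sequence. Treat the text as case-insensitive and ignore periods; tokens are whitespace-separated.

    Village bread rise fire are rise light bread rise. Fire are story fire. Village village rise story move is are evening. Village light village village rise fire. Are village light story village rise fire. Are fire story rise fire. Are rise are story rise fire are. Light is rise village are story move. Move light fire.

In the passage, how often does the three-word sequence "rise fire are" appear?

6

Scanning the 54 overlapping trigram windows for "rise fire are":
  position 3–5: rise fire are
  position 9–11: rise fire are
  position 26–28: rise fire are
  position 33–35: rise fire are
  position 38–40: rise fire are
  position 44–46: rise fire are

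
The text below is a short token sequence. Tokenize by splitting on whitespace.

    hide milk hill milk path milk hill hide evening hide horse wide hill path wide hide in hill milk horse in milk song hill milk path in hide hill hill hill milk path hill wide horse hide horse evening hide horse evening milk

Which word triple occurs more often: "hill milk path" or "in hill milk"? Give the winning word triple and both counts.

"hill milk path" (3 vs 1)

"hill milk path": 3 occurrences
"in hill milk": 1 occurrence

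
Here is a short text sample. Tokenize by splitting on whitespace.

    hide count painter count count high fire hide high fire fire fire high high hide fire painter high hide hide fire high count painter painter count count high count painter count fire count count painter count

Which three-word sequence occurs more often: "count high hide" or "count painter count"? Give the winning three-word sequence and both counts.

"count painter count" (3 vs 0)

"count high hide": 0 occurrences
"count painter count": 3 occurrences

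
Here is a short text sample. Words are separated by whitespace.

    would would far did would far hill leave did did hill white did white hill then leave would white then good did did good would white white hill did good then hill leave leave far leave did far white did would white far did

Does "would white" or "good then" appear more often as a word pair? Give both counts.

"would white": 3 occurrences
"good then": 1 occurrence

"would white" (3 vs 1)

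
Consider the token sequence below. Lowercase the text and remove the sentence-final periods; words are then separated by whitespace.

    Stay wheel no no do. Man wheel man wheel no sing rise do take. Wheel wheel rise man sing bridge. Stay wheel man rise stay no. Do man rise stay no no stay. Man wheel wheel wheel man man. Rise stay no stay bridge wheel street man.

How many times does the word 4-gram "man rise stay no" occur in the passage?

3

Scanning the 44 overlapping 4-gram windows for "man rise stay no":
  position 23–26: man rise stay no
  position 28–31: man rise stay no
  position 39–42: man rise stay no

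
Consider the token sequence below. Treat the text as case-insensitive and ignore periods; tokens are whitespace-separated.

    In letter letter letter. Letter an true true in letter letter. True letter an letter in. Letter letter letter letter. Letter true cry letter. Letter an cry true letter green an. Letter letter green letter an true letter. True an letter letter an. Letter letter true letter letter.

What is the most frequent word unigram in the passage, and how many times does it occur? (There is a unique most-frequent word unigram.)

Unigram frequencies (highest first):
  letter: 26
  true: 8
  an: 7
  in: 3
  cry: 2
  green: 2

"letter", 26 times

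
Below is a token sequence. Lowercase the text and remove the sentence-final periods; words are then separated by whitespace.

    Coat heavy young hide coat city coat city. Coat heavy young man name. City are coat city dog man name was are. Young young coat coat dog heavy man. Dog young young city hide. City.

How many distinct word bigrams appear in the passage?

35 tokens → 34 bigram windows in total.
Repeated bigrams (each contributes count−1 duplicates):
  coat city: 3
  city coat: 2
  coat heavy: 2
  heavy young: 2
  man name: 2
  young young: 2
7 duplicate windows → 34 − 7 = 27 distinct.

27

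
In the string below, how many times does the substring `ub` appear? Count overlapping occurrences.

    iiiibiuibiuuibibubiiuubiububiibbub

5

Sliding a length-2 window over the 34 characters (33 positions):
  position 17–18: ub
  position 22–23: ub
  position 25–26: ub
  position 27–28: ub
  position 33–34: ub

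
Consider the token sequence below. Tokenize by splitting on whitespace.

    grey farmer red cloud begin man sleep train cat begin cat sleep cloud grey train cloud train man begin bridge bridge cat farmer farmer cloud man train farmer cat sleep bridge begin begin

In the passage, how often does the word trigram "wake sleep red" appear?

0

Scanning the 31 overlapping trigram windows for "wake sleep red":
  (none found)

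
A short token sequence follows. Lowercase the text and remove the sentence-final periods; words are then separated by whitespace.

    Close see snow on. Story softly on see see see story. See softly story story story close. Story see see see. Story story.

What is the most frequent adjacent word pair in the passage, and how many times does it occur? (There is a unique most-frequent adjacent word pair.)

"see see", 4 times

Bigram frequencies (highest first):
  see see: 4
  story story: 3
  see story: 2
  story see: 2
  close see: 1
  see snow: 1
  … (9 more, each ≤ 1)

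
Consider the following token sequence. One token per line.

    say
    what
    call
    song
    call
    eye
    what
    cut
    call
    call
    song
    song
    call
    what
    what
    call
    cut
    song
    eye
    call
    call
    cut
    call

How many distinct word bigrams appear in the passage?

16

23 tokens → 22 bigram windows in total.
Repeated bigrams (each contributes count−1 duplicates):
  call call: 2
  call cut: 2
  call song: 2
  cut call: 2
  song call: 2
  what call: 2
6 duplicate windows → 22 − 6 = 16 distinct.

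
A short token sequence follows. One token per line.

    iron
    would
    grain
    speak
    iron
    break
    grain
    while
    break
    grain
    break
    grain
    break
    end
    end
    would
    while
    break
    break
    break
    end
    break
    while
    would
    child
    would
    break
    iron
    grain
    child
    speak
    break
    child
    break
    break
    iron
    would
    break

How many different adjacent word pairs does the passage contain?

38 tokens → 37 bigram windows in total.
Repeated bigrams (each contributes count−1 duplicates):
  break break: 3
  break grain: 3
  break end: 2
  break iron: 2
  grain break: 2
  iron would: 2
  while break: 2
  would break: 2
10 duplicate windows → 37 − 10 = 27 distinct.

27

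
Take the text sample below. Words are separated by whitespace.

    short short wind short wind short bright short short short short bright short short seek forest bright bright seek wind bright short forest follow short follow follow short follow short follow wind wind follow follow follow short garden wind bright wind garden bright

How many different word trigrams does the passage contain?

43 tokens → 41 trigram windows in total.
Repeated trigrams (each contributes count−1 duplicates):
  follow short follow: 3
  bright short short: 2
  follow follow short: 2
  short bright short: 2
  short short short: 2
  short wind short: 2
7 duplicate windows → 41 − 7 = 34 distinct.

34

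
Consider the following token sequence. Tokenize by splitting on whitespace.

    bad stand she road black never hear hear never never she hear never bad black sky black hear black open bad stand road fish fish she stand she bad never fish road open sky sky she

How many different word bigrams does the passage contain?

32

36 tokens → 35 bigram windows in total.
Repeated bigrams (each contributes count−1 duplicates):
  bad stand: 2
  hear never: 2
  stand she: 2
3 duplicate windows → 35 − 3 = 32 distinct.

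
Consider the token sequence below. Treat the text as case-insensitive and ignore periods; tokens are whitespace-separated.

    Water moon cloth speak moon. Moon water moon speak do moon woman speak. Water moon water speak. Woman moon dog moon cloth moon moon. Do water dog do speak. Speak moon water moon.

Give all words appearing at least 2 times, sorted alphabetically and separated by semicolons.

Unigram counts meeting the condition (at least 2 times):
  cloth: 2
  do: 3
  dog: 2
  moon: 12
  speak: 6
  water: 6
  woman: 2

cloth; do; dog; moon; speak; water; woman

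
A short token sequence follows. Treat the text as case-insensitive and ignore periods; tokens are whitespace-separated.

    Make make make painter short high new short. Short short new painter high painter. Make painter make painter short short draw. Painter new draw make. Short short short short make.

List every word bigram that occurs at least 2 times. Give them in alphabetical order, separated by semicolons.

Bigram counts meeting the condition (at least 2 times):
  make make: 2
  make painter: 3
  painter make: 2
  painter short: 2
  short short: 6

make make; make painter; painter make; painter short; short short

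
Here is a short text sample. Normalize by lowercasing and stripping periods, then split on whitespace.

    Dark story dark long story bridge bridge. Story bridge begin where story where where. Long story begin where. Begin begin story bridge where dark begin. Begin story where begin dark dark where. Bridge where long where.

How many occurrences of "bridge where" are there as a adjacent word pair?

2

Scanning the 35 overlapping bigram windows for "bridge where":
  position 22–23: bridge where
  position 33–34: bridge where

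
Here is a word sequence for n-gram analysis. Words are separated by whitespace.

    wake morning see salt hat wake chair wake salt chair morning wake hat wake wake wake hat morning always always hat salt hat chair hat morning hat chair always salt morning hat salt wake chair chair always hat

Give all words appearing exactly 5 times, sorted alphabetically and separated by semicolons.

morning; salt

Unigram counts meeting the condition (exactly 5 times):
  morning: 5
  salt: 5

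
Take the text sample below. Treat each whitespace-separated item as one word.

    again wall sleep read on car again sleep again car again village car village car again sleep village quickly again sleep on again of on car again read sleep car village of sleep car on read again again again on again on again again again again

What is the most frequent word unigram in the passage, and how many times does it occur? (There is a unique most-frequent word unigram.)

Unigram frequencies (highest first):
  again: 16
  car: 7
  sleep: 6
  on: 6
  village: 4
  read: 3
  … (3 more, each ≤ 2)

"again", 16 times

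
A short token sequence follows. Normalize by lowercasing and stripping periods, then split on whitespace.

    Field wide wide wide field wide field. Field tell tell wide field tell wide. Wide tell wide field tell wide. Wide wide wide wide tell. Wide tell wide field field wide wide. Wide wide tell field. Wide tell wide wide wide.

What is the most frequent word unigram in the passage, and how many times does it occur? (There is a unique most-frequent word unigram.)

Unigram frequencies (highest first):
  wide: 23
  field: 9
  tell: 9

"wide", 23 times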